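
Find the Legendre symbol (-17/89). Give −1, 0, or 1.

Euler's criterion: (-17/89) ≡ 72^44 (mod 89).
72^2 ≡ 22 (mod 89)
72^4 ≡ 39 (mod 89)
72^8 ≡ 8 (mod 89)
72^16 ≡ 64 (mod 89)
72^32 ≡ 2 (mod 89)
72^44 = 72^(32+8+4) ≡ 1 (mod 89).
Result is 1, so (-17/89) = 1.

1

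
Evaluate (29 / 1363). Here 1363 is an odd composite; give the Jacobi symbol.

Reciprocity: 29 ≡ 1 and 1363 ≡ 3 (mod 4), so (29/1363) = +(1363/29).
Reduce top mod 29: now compute (0/29).
Top reduces to 0: gcd > 1, so the symbol is 0.

0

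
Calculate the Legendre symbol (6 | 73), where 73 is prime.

Pull out 2: since 73 ≡ 1 (mod 8), (2/73) = +1.
Reciprocity: 3 ≡ 3 and 73 ≡ 1 (mod 4), so (3/73) = +(73/3).
Reduce top mod 3: now compute (1/3).
Reached (1/3) = 1. Collecting the sign flips along the way, the symbol is +1.

1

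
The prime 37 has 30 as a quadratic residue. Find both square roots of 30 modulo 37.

17, 20

37 ≡ 1 (mod 4), so we find a root by search.
Trying successive values, 17² = 289 ≡ 30 (mod 37). The other root is 37 − 17 = 20.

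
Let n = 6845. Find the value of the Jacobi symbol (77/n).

Reciprocity: 77 ≡ 1 and 6845 ≡ 1 (mod 4), so (77/6845) = +(6845/77).
Reduce top mod 77: now compute (69/77).
Reciprocity: 69 ≡ 1 and 77 ≡ 1 (mod 4), so (69/77) = +(77/69).
Reduce top mod 69: now compute (8/69).
Pull out 2^3: since 69 ≡ 5 (mod 8), (2/69) = -1, so (2/69)^3 = -1.
Reached (1/69) = 1. Collecting the sign flips along the way, the symbol is -1.

-1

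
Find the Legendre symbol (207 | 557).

Reciprocity: 207 ≡ 3 and 557 ≡ 1 (mod 4), so (207/557) = +(557/207).
Reduce top mod 207: now compute (143/207).
Reciprocity: 143 ≡ 3 and 207 ≡ 3 (mod 4), so (143/207) = −(207/143).
Reduce top mod 143: now compute (64/143).
Pull out 2^6: since 143 ≡ 7 (mod 8), (2/143) = +1, so (2/143)^6 = +1.
Reached (1/143) = 1. Collecting the sign flips along the way, the symbol is -1.

-1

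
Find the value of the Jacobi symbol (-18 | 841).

First reduce: -18 ≡ 823 (mod 841).
Reciprocity: 823 ≡ 3 and 841 ≡ 1 (mod 4), so (823/841) = +(841/823).
Reduce top mod 823: now compute (18/823).
Pull out 2: since 823 ≡ 7 (mod 8), (2/823) = +1.
Reciprocity: 9 ≡ 1 and 823 ≡ 3 (mod 4), so (9/823) = +(823/9).
Reduce top mod 9: now compute (4/9).
Pull out 2^2: since 9 ≡ 1 (mod 8), (2/9) = +1, so (2/9)^2 = +1.
Reached (1/9) = 1. Collecting the sign flips along the way, the symbol is +1.

1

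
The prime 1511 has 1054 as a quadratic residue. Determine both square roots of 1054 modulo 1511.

254, 1257

Since 1511 ≡ 3 (mod 4), a square root of 1054 is 1054^((1511+1)/4) = 1054^378 mod 1511.
Repeated squaring: 1054^2≡331, 1054^4≡769, 1054^8≡560, 1054^16≡823, 1054^32≡401, 1054^64≡635, 1054^128≡1299, 1054^256≡1125 (mod 1511).
1054^378 = 1054^(256+64+32+16+8+2) ≡ 254 (mod 1511).
Check: 254² = 64516 ≡ 1054 (mod 1511). The two roots are 254 and 1257.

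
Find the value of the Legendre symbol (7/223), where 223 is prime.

1

Reciprocity: 7 ≡ 3 and 223 ≡ 3 (mod 4), so (7/223) = −(223/7).
Reduce top mod 7: now compute (6/7).
Pull out 2: since 7 ≡ 7 (mod 8), (2/7) = +1.
Reciprocity: 3 ≡ 3 and 7 ≡ 3 (mod 4), so (3/7) = −(7/3).
Reduce top mod 3: now compute (1/3).
Reached (1/3) = 1. Collecting the sign flips along the way, the symbol is +1.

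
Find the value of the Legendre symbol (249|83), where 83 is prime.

0

First reduce: 249 ≡ 0 (mod 83).
Top reduces to 0: gcd > 1, so the symbol is 0.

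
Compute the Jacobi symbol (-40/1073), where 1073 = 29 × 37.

-1

First reduce: -40 ≡ 1033 (mod 1073).
Reciprocity: 1033 ≡ 1 and 1073 ≡ 1 (mod 4), so (1033/1073) = +(1073/1033).
Reduce top mod 1033: now compute (40/1033).
Pull out 2^3: since 1033 ≡ 1 (mod 8), (2/1033) = +1, so (2/1033)^3 = +1.
Reciprocity: 5 ≡ 1 and 1033 ≡ 1 (mod 4), so (5/1033) = +(1033/5).
Reduce top mod 5: now compute (3/5).
Reciprocity: 3 ≡ 3 and 5 ≡ 1 (mod 4), so (3/5) = +(5/3).
Reduce top mod 3: now compute (2/3).
Pull out 2: since 3 ≡ 3 (mod 8), (2/3) = -1.
Reached (1/3) = 1. Collecting the sign flips along the way, the symbol is -1.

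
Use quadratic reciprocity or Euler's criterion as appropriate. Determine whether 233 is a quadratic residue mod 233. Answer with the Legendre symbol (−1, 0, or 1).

First reduce: 233 ≡ 0 (mod 233).
Top reduces to 0: gcd > 1, so the symbol is 0.

0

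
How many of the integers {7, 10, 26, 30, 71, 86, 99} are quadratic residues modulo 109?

3

(7/109) = +1 → QR.
(10/109) = -1 → non-residue.
(26/109) = +1 → QR.
(30/109) = -1 → non-residue.
(71/109) = +1 → QR.
(86/109) = -1 → non-residue.
(99/109) = -1 → non-residue.
Total quadratic residues among the 7: 3.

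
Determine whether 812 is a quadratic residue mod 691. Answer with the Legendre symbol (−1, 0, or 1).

Euler's criterion: (812/691) ≡ 121^345 (mod 691).
121^2 ≡ 130 (mod 691)
121^4 ≡ 316 (mod 691)
121^8 ≡ 352 (mod 691)
121^16 ≡ 215 (mod 691)
121^32 ≡ 619 (mod 691)
121^64 ≡ 347 (mod 691)
121^128 ≡ 175 (mod 691)
121^256 ≡ 221 (mod 691)
121^345 = 121^(256+64+16+8+1) ≡ 1 (mod 691).
Result is 1, so (812/691) = 1.

1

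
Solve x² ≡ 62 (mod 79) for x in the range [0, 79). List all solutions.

33, 46

Since 79 ≡ 3 (mod 4), a square root of 62 is 62^((79+1)/4) = 62^20 mod 79.
Repeated squaring: 62^2≡52, 62^4≡18, 62^8≡8, 62^16≡64 (mod 79).
62^20 = 62^(16+4) ≡ 46 (mod 79).
Check: 46² = 2116 ≡ 62 (mod 79). The two roots are 33 and 46.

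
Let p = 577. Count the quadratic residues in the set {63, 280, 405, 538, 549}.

1

(63/577) = -1 → non-residue.
(280/577) = +1 → QR.
(405/577) = -1 → non-residue.
(538/577) = -1 → non-residue.
(549/577) = -1 → non-residue.
Total quadratic residues among the 5: 1.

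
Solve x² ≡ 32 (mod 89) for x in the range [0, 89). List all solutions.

89 ≡ 1 (mod 4), so we find a root by search.
Trying successive values, 11² = 121 ≡ 32 (mod 89). The other root is 89 − 11 = 78.

11, 78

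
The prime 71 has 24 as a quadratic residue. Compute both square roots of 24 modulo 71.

Since 71 ≡ 3 (mod 4), a square root of 24 is 24^((71+1)/4) = 24^18 mod 71.
Repeated squaring: 24^2≡8, 24^4≡64, 24^8≡49, 24^16≡58 (mod 71).
24^18 = 24^(16+2) ≡ 38 (mod 71).
Check: 38² = 1444 ≡ 24 (mod 71). The two roots are 33 and 38.

33, 38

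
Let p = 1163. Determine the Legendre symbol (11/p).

1

Reciprocity: 11 ≡ 3 and 1163 ≡ 3 (mod 4), so (11/1163) = −(1163/11).
Reduce top mod 11: now compute (8/11).
Pull out 2^3: since 11 ≡ 3 (mod 8), (2/11) = -1, so (2/11)^3 = -1.
Reached (1/11) = 1. Collecting the sign flips along the way, the symbol is +1.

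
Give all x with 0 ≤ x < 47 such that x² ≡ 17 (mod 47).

8, 39

Since 47 ≡ 3 (mod 4), a square root of 17 is 17^((47+1)/4) = 17^12 mod 47.
Repeated squaring: 17^2≡7, 17^4≡2, 17^8≡4 (mod 47).
17^12 = 17^(8+4) ≡ 8 (mod 47).
Check: 8² = 64 ≡ 17 (mod 47). The two roots are 8 and 39.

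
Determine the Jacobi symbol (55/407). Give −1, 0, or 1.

Reciprocity: 55 ≡ 3 and 407 ≡ 3 (mod 4), so (55/407) = −(407/55).
Reduce top mod 55: now compute (22/55).
Pull out 2: since 55 ≡ 7 (mod 8), (2/55) = +1.
Reciprocity: 11 ≡ 3 and 55 ≡ 3 (mod 4), so (11/55) = −(55/11).
Reduce top mod 11: now compute (0/11).
Top reduces to 0: gcd > 1, so the symbol is 0.

0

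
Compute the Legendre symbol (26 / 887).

Euler's criterion: (26/887) ≡ 26^443 (mod 887).
26^2 ≡ 676 (mod 887)
26^4 ≡ 171 (mod 887)
26^8 ≡ 857 (mod 887)
26^16 ≡ 13 (mod 887)
26^32 ≡ 169 (mod 887)
26^64 ≡ 177 (mod 887)
26^128 ≡ 284 (mod 887)
26^256 ≡ 826 (mod 887)
26^443 = 26^(256+128+32+16+8+2+1) ≡ 1 (mod 887).
Result is 1, so (26/887) = 1.

1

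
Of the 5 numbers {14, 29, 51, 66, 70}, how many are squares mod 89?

(14/89) = -1 → non-residue.
(29/89) = -1 → non-residue.
(51/89) = -1 → non-residue.
(66/89) = -1 → non-residue.
(70/89) = -1 → non-residue.
Total quadratic residues among the 5: 0.

0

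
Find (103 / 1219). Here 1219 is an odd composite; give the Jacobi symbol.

Reciprocity: 103 ≡ 3 and 1219 ≡ 3 (mod 4), so (103/1219) = −(1219/103).
Reduce top mod 103: now compute (86/103).
Pull out 2: since 103 ≡ 7 (mod 8), (2/103) = +1.
Reciprocity: 43 ≡ 3 and 103 ≡ 3 (mod 4), so (43/103) = −(103/43).
Reduce top mod 43: now compute (17/43).
Reciprocity: 17 ≡ 1 and 43 ≡ 3 (mod 4), so (17/43) = +(43/17).
Reduce top mod 17: now compute (9/17).
Reciprocity: 9 ≡ 1 and 17 ≡ 1 (mod 4), so (9/17) = +(17/9).
Reduce top mod 9: now compute (8/9).
Pull out 2^3: since 9 ≡ 1 (mod 8), (2/9) = +1, so (2/9)^3 = +1.
Reached (1/9) = 1. Collecting the sign flips along the way, the symbol is +1.

1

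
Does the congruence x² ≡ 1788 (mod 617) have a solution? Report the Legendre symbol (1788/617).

First reduce: 1788 ≡ 554 (mod 617).
Pull out 2: since 617 ≡ 1 (mod 8), (2/617) = +1.
Reciprocity: 277 ≡ 1 and 617 ≡ 1 (mod 4), so (277/617) = +(617/277).
Reduce top mod 277: now compute (63/277).
Reciprocity: 63 ≡ 3 and 277 ≡ 1 (mod 4), so (63/277) = +(277/63).
Reduce top mod 63: now compute (25/63).
Reciprocity: 25 ≡ 1 and 63 ≡ 3 (mod 4), so (25/63) = +(63/25).
Reduce top mod 25: now compute (13/25).
Reciprocity: 13 ≡ 1 and 25 ≡ 1 (mod 4), so (13/25) = +(25/13).
Reduce top mod 13: now compute (12/13).
Pull out 2^2: since 13 ≡ 5 (mod 8), (2/13) = -1, so (2/13)^2 = +1.
Reciprocity: 3 ≡ 3 and 13 ≡ 1 (mod 4), so (3/13) = +(13/3).
Reduce top mod 3: now compute (1/3).
Reached (1/3) = 1. Collecting the sign flips along the way, the symbol is +1.

1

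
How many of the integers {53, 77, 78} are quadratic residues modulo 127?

(53/127) = -1 → non-residue.
(77/127) = -1 → non-residue.
(78/127) = -1 → non-residue.
Total quadratic residues among the 3: 0.

0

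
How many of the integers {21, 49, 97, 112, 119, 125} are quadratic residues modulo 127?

(21/127) = +1 → QR.
(49/127) = +1 → QR.
(97/127) = -1 → non-residue.
(112/127) = -1 → non-residue.
(119/127) = -1 → non-residue.
(125/127) = -1 → non-residue.
Total quadratic residues among the 6: 2.

2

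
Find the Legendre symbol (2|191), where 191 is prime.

Pull out 2: since 191 ≡ 7 (mod 8), (2/191) = +1.
Reached (1/191) = 1. Collecting the sign flips along the way, the symbol is +1.

1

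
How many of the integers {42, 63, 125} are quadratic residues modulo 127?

(42/127) = +1 → QR.
(63/127) = -1 → non-residue.
(125/127) = -1 → non-residue.
Total quadratic residues among the 3: 1.

1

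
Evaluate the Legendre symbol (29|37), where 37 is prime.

Euler's criterion: (29/37) ≡ 29^18 (mod 37).
29^2 ≡ 27 (mod 37)
29^4 ≡ 26 (mod 37)
29^8 ≡ 10 (mod 37)
29^16 ≡ 26 (mod 37)
29^18 = 29^(16+2) ≡ 36 (mod 37).
Result is 36 ≡ −1, so (29/37) = −1.

-1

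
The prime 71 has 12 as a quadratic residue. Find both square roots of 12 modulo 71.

Since 71 ≡ 3 (mod 4), a square root of 12 is 12^((71+1)/4) = 12^18 mod 71.
Repeated squaring: 12^2≡2, 12^4≡4, 12^8≡16, 12^16≡43 (mod 71).
12^18 = 12^(16+2) ≡ 15 (mod 71).
Check: 15² = 225 ≡ 12 (mod 71). The two roots are 15 and 56.

15, 56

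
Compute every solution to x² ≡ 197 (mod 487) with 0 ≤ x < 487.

Since 487 ≡ 3 (mod 4), a square root of 197 is 197^((487+1)/4) = 197^122 mod 487.
Repeated squaring: 197^2≡336, 197^4≡399, 197^8≡439, 197^16≡356, 197^32≡116, 197^64≡307 (mod 487).
197^122 = 197^(64+32+16+8+2) ≡ 142 (mod 487).
Check: 142² = 20164 ≡ 197 (mod 487). The two roots are 142 and 345.

142, 345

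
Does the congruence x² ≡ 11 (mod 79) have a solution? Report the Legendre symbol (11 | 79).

1

Reciprocity: 11 ≡ 3 and 79 ≡ 3 (mod 4), so (11/79) = −(79/11).
Reduce top mod 11: now compute (2/11).
Pull out 2: since 11 ≡ 3 (mod 8), (2/11) = -1.
Reached (1/11) = 1. Collecting the sign flips along the way, the symbol is +1.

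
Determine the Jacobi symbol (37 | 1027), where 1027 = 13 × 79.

1

Reciprocity: 37 ≡ 1 and 1027 ≡ 3 (mod 4), so (37/1027) = +(1027/37).
Reduce top mod 37: now compute (28/37).
Pull out 2^2: since 37 ≡ 5 (mod 8), (2/37) = -1, so (2/37)^2 = +1.
Reciprocity: 7 ≡ 3 and 37 ≡ 1 (mod 4), so (7/37) = +(37/7).
Reduce top mod 7: now compute (2/7).
Pull out 2: since 7 ≡ 7 (mod 8), (2/7) = +1.
Reached (1/7) = 1. Collecting the sign flips along the way, the symbol is +1.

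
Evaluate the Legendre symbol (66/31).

1

First reduce: 66 ≡ 4 (mod 31).
Pull out 2^2: since 31 ≡ 7 (mod 8), (2/31) = +1, so (2/31)^2 = +1.
Reached (1/31) = 1. Collecting the sign flips along the way, the symbol is +1.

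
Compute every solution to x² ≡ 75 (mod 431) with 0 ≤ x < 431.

180, 251

Since 431 ≡ 3 (mod 4), a square root of 75 is 75^((431+1)/4) = 75^108 mod 431.
Repeated squaring: 75^2≡22, 75^4≡53, 75^8≡223, 75^16≡164, 75^32≡174, 75^64≡106 (mod 431).
75^108 = 75^(64+32+8+4) ≡ 180 (mod 431).
Check: 180² = 32400 ≡ 75 (mod 431). The two roots are 180 and 251.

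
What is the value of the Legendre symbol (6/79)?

-1

Euler's criterion: (6/79) ≡ 6^39 (mod 79).
6^2 ≡ 36 (mod 79)
6^4 ≡ 32 (mod 79)
6^8 ≡ 76 (mod 79)
6^16 ≡ 9 (mod 79)
6^32 ≡ 2 (mod 79)
6^39 = 6^(32+4+2+1) ≡ 78 (mod 79).
Result is 78 ≡ −1, so (6/79) = −1.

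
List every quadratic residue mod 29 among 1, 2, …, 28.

Square k = 1,…,14 (k and 29−k give the same square):
1²=1, 2²=4, 3²=9, 4²=16, 5²=25, 6²≡7, 7²≡20, 8²≡6, 9²≡23, 10²≡13, 11²≡5, 12²≡28, 13²≡24, 14²≡22 (mod 29).
So the quadratic residues mod 29 are {1, 4, 5, 6, 7, 9, 13, 16, 20, 22, 23, 24, 25, 28}.

1 4 5 6 7 9 13 16 20 22 23 24 25 28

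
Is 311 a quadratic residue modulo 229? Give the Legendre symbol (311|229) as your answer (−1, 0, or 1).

1

First reduce: 311 ≡ 82 (mod 229).
Pull out 2: since 229 ≡ 5 (mod 8), (2/229) = -1.
Reciprocity: 41 ≡ 1 and 229 ≡ 1 (mod 4), so (41/229) = +(229/41).
Reduce top mod 41: now compute (24/41).
Pull out 2^3: since 41 ≡ 1 (mod 8), (2/41) = +1, so (2/41)^3 = +1.
Reciprocity: 3 ≡ 3 and 41 ≡ 1 (mod 4), so (3/41) = +(41/3).
Reduce top mod 3: now compute (2/3).
Pull out 2: since 3 ≡ 3 (mod 8), (2/3) = -1.
Reached (1/3) = 1. Collecting the sign flips along the way, the symbol is +1.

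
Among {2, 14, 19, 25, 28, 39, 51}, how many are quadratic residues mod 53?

(2/53) = -1 → non-residue.
(14/53) = -1 → non-residue.
(19/53) = -1 → non-residue.
(25/53) = +1 → QR.
(28/53) = +1 → QR.
(39/53) = -1 → non-residue.
(51/53) = -1 → non-residue.
Total quadratic residues among the 7: 2.

2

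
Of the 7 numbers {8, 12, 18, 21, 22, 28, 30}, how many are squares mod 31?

(8/31) = +1 → QR.
(12/31) = -1 → non-residue.
(18/31) = +1 → QR.
(21/31) = -1 → non-residue.
(22/31) = -1 → non-residue.
(28/31) = +1 → QR.
(30/31) = -1 → non-residue.
Total quadratic residues among the 7: 3.

3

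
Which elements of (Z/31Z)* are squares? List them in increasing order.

1,2,4,5,7,8,9,10,14,16,18,19,20,25,28

Square k = 1,…,15 (k and 31−k give the same square):
1²=1, 2²=4, 3²=9, 4²=16, 5²=25, 6²≡5, 7²≡18, 8²≡2, 9²≡19, 10²≡7, 11²≡28, 12²≡20, 13²≡14, 14²≡10, 15²≡8 (mod 31).
So the quadratic residues mod 31 are {1, 2, 4, 5, 7, 8, 9, 10, 14, 16, 18, 19, 20, 25, 28}.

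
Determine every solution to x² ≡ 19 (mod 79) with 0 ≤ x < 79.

16, 63

Since 79 ≡ 3 (mod 4), a square root of 19 is 19^((79+1)/4) = 19^20 mod 79.
Repeated squaring: 19^2≡45, 19^4≡50, 19^8≡51, 19^16≡73 (mod 79).
19^20 = 19^(16+4) ≡ 16 (mod 79).
Check: 16² = 256 ≡ 19 (mod 79). The two roots are 16 and 63.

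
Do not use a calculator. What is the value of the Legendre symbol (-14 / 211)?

Euler's criterion: (-14/211) ≡ 197^105 (mod 211).
197^2 ≡ 196 (mod 211)
197^4 ≡ 14 (mod 211)
197^8 ≡ 196 (mod 211)
197^16 ≡ 14 (mod 211)
197^32 ≡ 196 (mod 211)
197^64 ≡ 14 (mod 211)
197^105 = 197^(64+32+8+1) ≡ 210 (mod 211).
Result is 210 ≡ −1, so (-14/211) = −1.

-1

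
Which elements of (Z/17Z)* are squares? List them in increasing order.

1,2,4,8,9,13,15,16

Square k = 1,…,8 (k and 17−k give the same square):
1²=1, 2²=4, 3²=9, 4²=16, 5²≡8, 6²≡2, 7²≡15, 8²≡13 (mod 17).
So the quadratic residues mod 17 are {1, 2, 4, 8, 9, 13, 15, 16}.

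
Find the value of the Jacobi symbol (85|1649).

Reciprocity: 85 ≡ 1 and 1649 ≡ 1 (mod 4), so (85/1649) = +(1649/85).
Reduce top mod 85: now compute (34/85).
Pull out 2: since 85 ≡ 5 (mod 8), (2/85) = -1.
Reciprocity: 17 ≡ 1 and 85 ≡ 1 (mod 4), so (17/85) = +(85/17).
Reduce top mod 17: now compute (0/17).
Top reduces to 0: gcd > 1, so the symbol is 0.

0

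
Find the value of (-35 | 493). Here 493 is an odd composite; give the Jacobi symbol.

1

First reduce: -35 ≡ 458 (mod 493).
Pull out 2: since 493 ≡ 5 (mod 8), (2/493) = -1.
Reciprocity: 229 ≡ 1 and 493 ≡ 1 (mod 4), so (229/493) = +(493/229).
Reduce top mod 229: now compute (35/229).
Reciprocity: 35 ≡ 3 and 229 ≡ 1 (mod 4), so (35/229) = +(229/35).
Reduce top mod 35: now compute (19/35).
Reciprocity: 19 ≡ 3 and 35 ≡ 3 (mod 4), so (19/35) = −(35/19).
Reduce top mod 19: now compute (16/19).
Pull out 2^4: since 19 ≡ 3 (mod 8), (2/19) = -1, so (2/19)^4 = +1.
Reached (1/19) = 1. Collecting the sign flips along the way, the symbol is +1.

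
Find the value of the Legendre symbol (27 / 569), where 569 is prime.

-1

Reciprocity: 27 ≡ 3 and 569 ≡ 1 (mod 4), so (27/569) = +(569/27).
Reduce top mod 27: now compute (2/27).
Pull out 2: since 27 ≡ 3 (mod 8), (2/27) = -1.
Reached (1/27) = 1. Collecting the sign flips along the way, the symbol is -1.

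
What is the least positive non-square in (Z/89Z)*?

3

(2/89) = +1, so 2 is a residue.
(3/89) = −1, so 3 is the smallest positive non-residue mod 89.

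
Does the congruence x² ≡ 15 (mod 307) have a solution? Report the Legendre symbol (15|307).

Euler's criterion: (15/307) ≡ 15^153 (mod 307).
15^2 ≡ 225 (mod 307)
15^4 ≡ 277 (mod 307)
15^8 ≡ 286 (mod 307)
15^16 ≡ 134 (mod 307)
15^32 ≡ 150 (mod 307)
15^64 ≡ 89 (mod 307)
15^128 ≡ 246 (mod 307)
15^153 = 15^(128+16+8+1) ≡ 1 (mod 307).
Result is 1, so (15/307) = 1.

1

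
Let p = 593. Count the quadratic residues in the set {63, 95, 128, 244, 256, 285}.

3

(63/593) = -1 → non-residue.
(95/593) = -1 → non-residue.
(128/593) = +1 → QR.
(244/593) = -1 → non-residue.
(256/593) = +1 → QR.
(285/593) = +1 → QR.
Total quadratic residues among the 6: 3.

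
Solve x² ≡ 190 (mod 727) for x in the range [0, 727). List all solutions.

237, 490

Since 727 ≡ 3 (mod 4), a square root of 190 is 190^((727+1)/4) = 190^182 mod 727.
Repeated squaring: 190^2≡477, 190^4≡705, 190^8≡484, 190^16≡162, 190^32≡72, 190^64≡95, 190^128≡301 (mod 727).
190^182 = 190^(128+32+16+4+2) ≡ 237 (mod 727).
Check: 237² = 56169 ≡ 190 (mod 727). The two roots are 237 and 490.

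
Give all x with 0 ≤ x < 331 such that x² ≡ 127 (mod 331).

69, 262

Since 331 ≡ 3 (mod 4), a square root of 127 is 127^((331+1)/4) = 127^83 mod 331.
Repeated squaring: 127^2≡241, 127^4≡156, 127^8≡173, 127^16≡139, 127^32≡123, 127^64≡234 (mod 331).
127^83 = 127^(64+16+2+1) ≡ 69 (mod 331).
Check: 69² = 4761 ≡ 127 (mod 331). The two roots are 69 and 262.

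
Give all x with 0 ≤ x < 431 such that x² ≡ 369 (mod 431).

Since 431 ≡ 3 (mod 4), a square root of 369 is 369^((431+1)/4) = 369^108 mod 431.
Repeated squaring: 369^2≡396, 369^4≡363, 369^8≡314, 369^16≡328, 369^32≡265, 369^64≡403 (mod 431).
369^108 = 369^(64+32+8+4) ≡ 119 (mod 431).
Check: 119² = 14161 ≡ 369 (mod 431). The two roots are 119 and 312.

119, 312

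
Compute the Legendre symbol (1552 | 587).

-1

First reduce: 1552 ≡ 378 (mod 587).
Pull out 2: since 587 ≡ 3 (mod 8), (2/587) = -1.
Reciprocity: 189 ≡ 1 and 587 ≡ 3 (mod 4), so (189/587) = +(587/189).
Reduce top mod 189: now compute (20/189).
Pull out 2^2: since 189 ≡ 5 (mod 8), (2/189) = -1, so (2/189)^2 = +1.
Reciprocity: 5 ≡ 1 and 189 ≡ 1 (mod 4), so (5/189) = +(189/5).
Reduce top mod 5: now compute (4/5).
Pull out 2^2: since 5 ≡ 5 (mod 8), (2/5) = -1, so (2/5)^2 = +1.
Reached (1/5) = 1. Collecting the sign flips along the way, the symbol is -1.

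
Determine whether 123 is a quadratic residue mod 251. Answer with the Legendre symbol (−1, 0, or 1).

Euler's criterion: (123/251) ≡ 123^125 (mod 251).
123^2 ≡ 69 (mod 251)
123^4 ≡ 243 (mod 251)
123^8 ≡ 64 (mod 251)
123^16 ≡ 80 (mod 251)
123^32 ≡ 125 (mod 251)
123^64 ≡ 63 (mod 251)
123^125 = 123^(64+32+16+8+4+1) ≡ 1 (mod 251).
Result is 1, so (123/251) = 1.

1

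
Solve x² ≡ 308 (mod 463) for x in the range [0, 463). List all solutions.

177, 286

Since 463 ≡ 3 (mod 4), a square root of 308 is 308^((463+1)/4) = 308^116 mod 463.
Repeated squaring: 308^2≡412, 308^4≡286, 308^8≡308, 308^16≡412, 308^32≡286, 308^64≡308 (mod 463).
308^116 = 308^(64+32+16+4) ≡ 286 (mod 463).
Check: 286² = 81796 ≡ 308 (mod 463). The two roots are 177 and 286.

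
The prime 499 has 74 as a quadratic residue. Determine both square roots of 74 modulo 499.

81, 418

Since 499 ≡ 3 (mod 4), a square root of 74 is 74^((499+1)/4) = 74^125 mod 499.
Repeated squaring: 74^2≡486, 74^4≡169, 74^8≡118, 74^16≡451, 74^32≡308, 74^64≡54 (mod 499).
74^125 = 74^(64+32+16+8+4+1) ≡ 81 (mod 499).
Check: 81² = 6561 ≡ 74 (mod 499). The two roots are 81 and 418.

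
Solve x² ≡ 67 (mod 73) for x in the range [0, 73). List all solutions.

33, 40

73 ≡ 1 (mod 4), so we find a root by search.
Trying successive values, 33² = 1089 ≡ 67 (mod 73). The other root is 73 − 33 = 40.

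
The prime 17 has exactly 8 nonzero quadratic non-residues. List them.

3 5 6 7 10 11 12 14

Square k = 1,…,8 (k and 17−k give the same square):
1²=1, 2²=4, 3²=9, 4²=16, 5²≡8, 6²≡2, 7²≡15, 8²≡13 (mod 17).
The residues are {1, 2, 4, 8, 9, 13, 15, 16}; the non-residues are the remaining 8 nonzero classes.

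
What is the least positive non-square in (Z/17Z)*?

(2/17) = +1, so 2 is a residue.
(3/17) = −1, so 3 is the smallest positive non-residue mod 17.

3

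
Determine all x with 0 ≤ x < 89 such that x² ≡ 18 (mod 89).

89 ≡ 1 (mod 4), so we find a root by search.
Trying successive values, 14² = 196 ≡ 18 (mod 89). The other root is 89 − 14 = 75.

14, 75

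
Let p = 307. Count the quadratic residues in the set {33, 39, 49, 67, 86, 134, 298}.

(33/307) = -1 → non-residue.
(39/307) = +1 → QR.
(49/307) = +1 → QR.
(67/307) = -1 → non-residue.
(86/307) = +1 → QR.
(134/307) = +1 → QR.
(298/307) = -1 → non-residue.
Total quadratic residues among the 7: 4.

4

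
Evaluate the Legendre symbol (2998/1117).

1

First reduce: 2998 ≡ 764 (mod 1117).
Pull out 2^2: since 1117 ≡ 5 (mod 8), (2/1117) = -1, so (2/1117)^2 = +1.
Reciprocity: 191 ≡ 3 and 1117 ≡ 1 (mod 4), so (191/1117) = +(1117/191).
Reduce top mod 191: now compute (162/191).
Pull out 2: since 191 ≡ 7 (mod 8), (2/191) = +1.
Reciprocity: 81 ≡ 1 and 191 ≡ 3 (mod 4), so (81/191) = +(191/81).
Reduce top mod 81: now compute (29/81).
Reciprocity: 29 ≡ 1 and 81 ≡ 1 (mod 4), so (29/81) = +(81/29).
Reduce top mod 29: now compute (23/29).
Reciprocity: 23 ≡ 3 and 29 ≡ 1 (mod 4), so (23/29) = +(29/23).
Reduce top mod 23: now compute (6/23).
Pull out 2: since 23 ≡ 7 (mod 8), (2/23) = +1.
Reciprocity: 3 ≡ 3 and 23 ≡ 3 (mod 4), so (3/23) = −(23/3).
Reduce top mod 3: now compute (2/3).
Pull out 2: since 3 ≡ 3 (mod 8), (2/3) = -1.
Reached (1/3) = 1. Collecting the sign flips along the way, the symbol is +1.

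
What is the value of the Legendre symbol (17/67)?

1

Reciprocity: 17 ≡ 1 and 67 ≡ 3 (mod 4), so (17/67) = +(67/17).
Reduce top mod 17: now compute (16/17).
Pull out 2^4: since 17 ≡ 1 (mod 8), (2/17) = +1, so (2/17)^4 = +1.
Reached (1/17) = 1. Collecting the sign flips along the way, the symbol is +1.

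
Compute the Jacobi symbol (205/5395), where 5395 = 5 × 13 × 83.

Reciprocity: 205 ≡ 1 and 5395 ≡ 3 (mod 4), so (205/5395) = +(5395/205).
Reduce top mod 205: now compute (65/205).
Reciprocity: 65 ≡ 1 and 205 ≡ 1 (mod 4), so (65/205) = +(205/65).
Reduce top mod 65: now compute (10/65).
Pull out 2: since 65 ≡ 1 (mod 8), (2/65) = +1.
Reciprocity: 5 ≡ 1 and 65 ≡ 1 (mod 4), so (5/65) = +(65/5).
Reduce top mod 5: now compute (0/5).
Top reduces to 0: gcd > 1, so the symbol is 0.

0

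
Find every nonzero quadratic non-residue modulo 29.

Square k = 1,…,14 (k and 29−k give the same square):
1²=1, 2²=4, 3²=9, 4²=16, 5²=25, 6²≡7, 7²≡20, 8²≡6, 9²≡23, 10²≡13, 11²≡5, 12²≡28, 13²≡24, 14²≡22 (mod 29).
The residues are {1, 4, 5, 6, 7, 9, 13, 16, 20, 22, 23, 24, 25, 28}; the non-residues are the remaining 14 nonzero classes.

2 3 8 10 11 12 14 15 17 18 19 21 26 27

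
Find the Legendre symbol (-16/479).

Euler's criterion: (-16/479) ≡ 463^239 (mod 479).
463^2 ≡ 256 (mod 479)
463^4 ≡ 392 (mod 479)
463^8 ≡ 384 (mod 479)
463^16 ≡ 403 (mod 479)
463^32 ≡ 28 (mod 479)
463^64 ≡ 305 (mod 479)
463^128 ≡ 99 (mod 479)
463^239 = 463^(128+64+32+8+4+2+1) ≡ 478 (mod 479).
Result is 478 ≡ −1, so (-16/479) = −1.

-1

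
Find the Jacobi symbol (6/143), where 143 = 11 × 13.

1

Pull out 2: since 143 ≡ 7 (mod 8), (2/143) = +1.
Reciprocity: 3 ≡ 3 and 143 ≡ 3 (mod 4), so (3/143) = −(143/3).
Reduce top mod 3: now compute (2/3).
Pull out 2: since 3 ≡ 3 (mod 8), (2/3) = -1.
Reached (1/3) = 1. Collecting the sign flips along the way, the symbol is +1.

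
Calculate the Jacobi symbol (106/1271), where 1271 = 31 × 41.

1

Pull out 2: since 1271 ≡ 7 (mod 8), (2/1271) = +1.
Reciprocity: 53 ≡ 1 and 1271 ≡ 3 (mod 4), so (53/1271) = +(1271/53).
Reduce top mod 53: now compute (52/53).
Pull out 2^2: since 53 ≡ 5 (mod 8), (2/53) = -1, so (2/53)^2 = +1.
Reciprocity: 13 ≡ 1 and 53 ≡ 1 (mod 4), so (13/53) = +(53/13).
Reduce top mod 13: now compute (1/13).
Reached (1/13) = 1. Collecting the sign flips along the way, the symbol is +1.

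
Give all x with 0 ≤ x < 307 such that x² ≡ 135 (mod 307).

Since 307 ≡ 3 (mod 4), a square root of 135 is 135^((307+1)/4) = 135^77 mod 307.
Repeated squaring: 135^2≡112, 135^4≡264, 135^8≡7, 135^16≡49, 135^32≡252, 135^64≡262 (mod 307).
135^77 = 135^(64+8+4+1) ≡ 83 (mod 307).
Check: 83² = 6889 ≡ 135 (mod 307). The two roots are 83 and 224.

83, 224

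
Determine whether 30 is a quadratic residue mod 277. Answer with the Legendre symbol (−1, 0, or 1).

Pull out 2: since 277 ≡ 5 (mod 8), (2/277) = -1.
Reciprocity: 15 ≡ 3 and 277 ≡ 1 (mod 4), so (15/277) = +(277/15).
Reduce top mod 15: now compute (7/15).
Reciprocity: 7 ≡ 3 and 15 ≡ 3 (mod 4), so (7/15) = −(15/7).
Reduce top mod 7: now compute (1/7).
Reached (1/7) = 1. Collecting the sign flips along the way, the symbol is +1.

1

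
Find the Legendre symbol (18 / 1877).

-1

Pull out 2: since 1877 ≡ 5 (mod 8), (2/1877) = -1.
Reciprocity: 9 ≡ 1 and 1877 ≡ 1 (mod 4), so (9/1877) = +(1877/9).
Reduce top mod 9: now compute (5/9).
Reciprocity: 5 ≡ 1 and 9 ≡ 1 (mod 4), so (5/9) = +(9/5).
Reduce top mod 5: now compute (4/5).
Pull out 2^2: since 5 ≡ 5 (mod 8), (2/5) = -1, so (2/5)^2 = +1.
Reached (1/5) = 1. Collecting the sign flips along the way, the symbol is -1.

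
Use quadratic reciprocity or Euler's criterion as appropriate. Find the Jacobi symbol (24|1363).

1

Pull out 2^3: since 1363 ≡ 3 (mod 8), (2/1363) = -1, so (2/1363)^3 = -1.
Reciprocity: 3 ≡ 3 and 1363 ≡ 3 (mod 4), so (3/1363) = −(1363/3).
Reduce top mod 3: now compute (1/3).
Reached (1/3) = 1. Collecting the sign flips along the way, the symbol is +1.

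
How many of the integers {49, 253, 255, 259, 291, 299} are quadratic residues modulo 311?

2

(49/311) = +1 → QR.
(253/311) = +1 → QR.
(255/311) = -1 → non-residue.
(259/311) = -1 → non-residue.
(291/311) = -1 → non-residue.
(299/311) = -1 → non-residue.
Total quadratic residues among the 6: 2.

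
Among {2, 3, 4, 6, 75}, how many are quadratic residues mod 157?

(2/157) = -1 → non-residue.
(3/157) = +1 → QR.
(4/157) = +1 → QR.
(6/157) = -1 → non-residue.
(75/157) = +1 → QR.
Total quadratic residues among the 5: 3.

3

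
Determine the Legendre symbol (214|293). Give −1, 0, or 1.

-1

Pull out 2: since 293 ≡ 5 (mod 8), (2/293) = -1.
Reciprocity: 107 ≡ 3 and 293 ≡ 1 (mod 4), so (107/293) = +(293/107).
Reduce top mod 107: now compute (79/107).
Reciprocity: 79 ≡ 3 and 107 ≡ 3 (mod 4), so (79/107) = −(107/79).
Reduce top mod 79: now compute (28/79).
Pull out 2^2: since 79 ≡ 7 (mod 8), (2/79) = +1, so (2/79)^2 = +1.
Reciprocity: 7 ≡ 3 and 79 ≡ 3 (mod 4), so (7/79) = −(79/7).
Reduce top mod 7: now compute (2/7).
Pull out 2: since 7 ≡ 7 (mod 8), (2/7) = +1.
Reached (1/7) = 1. Collecting the sign flips along the way, the symbol is -1.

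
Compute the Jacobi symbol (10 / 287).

-1

Pull out 2: since 287 ≡ 7 (mod 8), (2/287) = +1.
Reciprocity: 5 ≡ 1 and 287 ≡ 3 (mod 4), so (5/287) = +(287/5).
Reduce top mod 5: now compute (2/5).
Pull out 2: since 5 ≡ 5 (mod 8), (2/5) = -1.
Reached (1/5) = 1. Collecting the sign flips along the way, the symbol is -1.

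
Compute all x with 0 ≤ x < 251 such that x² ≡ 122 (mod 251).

Since 251 ≡ 3 (mod 4), a square root of 122 is 122^((251+1)/4) = 122^63 mod 251.
Repeated squaring: 122^2≡75, 122^4≡103, 122^8≡67, 122^16≡222, 122^32≡88 (mod 251).
122^63 = 122^(32+16+8+4+2+1) ≡ 154 (mod 251).
Check: 154² = 23716 ≡ 122 (mod 251). The two roots are 97 and 154.

97, 154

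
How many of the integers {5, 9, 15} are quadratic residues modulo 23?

1

(5/23) = -1 → non-residue.
(9/23) = +1 → QR.
(15/23) = -1 → non-residue.
Total quadratic residues among the 3: 1.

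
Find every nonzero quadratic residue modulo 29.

Square k = 1,…,14 (k and 29−k give the same square):
1²=1, 2²=4, 3²=9, 4²=16, 5²=25, 6²≡7, 7²≡20, 8²≡6, 9²≡23, 10²≡13, 11²≡5, 12²≡28, 13²≡24, 14²≡22 (mod 29).
So the quadratic residues mod 29 are {1, 4, 5, 6, 7, 9, 13, 16, 20, 22, 23, 24, 25, 28}.

1, 4, 5, 6, 7, 9, 13, 16, 20, 22, 23, 24, 25, 28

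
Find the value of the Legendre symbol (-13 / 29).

1

Euler's criterion: (-13/29) ≡ 16^14 (mod 29).
16^2 ≡ 24 (mod 29)
16^4 ≡ 25 (mod 29)
16^8 ≡ 16 (mod 29)
16^14 = 16^(8+4+2) ≡ 1 (mod 29).
Result is 1, so (-13/29) = 1.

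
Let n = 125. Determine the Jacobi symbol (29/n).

Reciprocity: 29 ≡ 1 and 125 ≡ 1 (mod 4), so (29/125) = +(125/29).
Reduce top mod 29: now compute (9/29).
Reciprocity: 9 ≡ 1 and 29 ≡ 1 (mod 4), so (9/29) = +(29/9).
Reduce top mod 9: now compute (2/9).
Pull out 2: since 9 ≡ 1 (mod 8), (2/9) = +1.
Reached (1/9) = 1. Collecting the sign flips along the way, the symbol is +1.

1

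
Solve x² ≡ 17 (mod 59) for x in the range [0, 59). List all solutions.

Since 59 ≡ 3 (mod 4), a square root of 17 is 17^((59+1)/4) = 17^15 mod 59.
Repeated squaring: 17^2≡53, 17^4≡36, 17^8≡57 (mod 59).
17^15 = 17^(8+4+2+1) ≡ 28 (mod 59).
Check: 28² = 784 ≡ 17 (mod 59). The two roots are 28 and 31.

28, 31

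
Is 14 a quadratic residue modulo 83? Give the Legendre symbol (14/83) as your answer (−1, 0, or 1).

Euler's criterion: (14/83) ≡ 14^41 (mod 83).
14^2 ≡ 30 (mod 83)
14^4 ≡ 70 (mod 83)
14^8 ≡ 3 (mod 83)
14^16 ≡ 9 (mod 83)
14^32 ≡ 81 (mod 83)
14^41 = 14^(32+8+1) ≡ 82 (mod 83).
Result is 82 ≡ −1, so (14/83) = −1.

-1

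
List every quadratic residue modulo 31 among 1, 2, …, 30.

Square k = 1,…,15 (k and 31−k give the same square):
1²=1, 2²=4, 3²=9, 4²=16, 5²=25, 6²≡5, 7²≡18, 8²≡2, 9²≡19, 10²≡7, 11²≡28, 12²≡20, 13²≡14, 14²≡10, 15²≡8 (mod 31).
So the quadratic residues mod 31 are {1, 2, 4, 5, 7, 8, 9, 10, 14, 16, 18, 19, 20, 25, 28}.

1 2 4 5 7 8 9 10 14 16 18 19 20 25 28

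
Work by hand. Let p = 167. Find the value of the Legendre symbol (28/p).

1

Euler's criterion: (28/167) ≡ 28^83 (mod 167).
28^2 ≡ 116 (mod 167)
28^4 ≡ 96 (mod 167)
28^8 ≡ 31 (mod 167)
28^16 ≡ 126 (mod 167)
28^32 ≡ 11 (mod 167)
28^64 ≡ 121 (mod 167)
28^83 = 28^(64+16+2+1) ≡ 1 (mod 167).
Result is 1, so (28/167) = 1.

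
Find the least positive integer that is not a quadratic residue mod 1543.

3

(2/1543) = +1, so 2 is a residue.
(3/1543) = −1, so 3 is the smallest positive non-residue mod 1543.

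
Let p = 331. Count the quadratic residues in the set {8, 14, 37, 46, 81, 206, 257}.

(8/331) = -1 → non-residue.
(14/331) = +1 → QR.
(37/331) = -1 → non-residue.
(46/331) = +1 → QR.
(81/331) = +1 → QR.
(206/331) = -1 → non-residue.
(257/331) = -1 → non-residue.
Total quadratic residues among the 7: 3.

3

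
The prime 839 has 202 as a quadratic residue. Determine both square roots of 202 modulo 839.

167, 672

Since 839 ≡ 3 (mod 4), a square root of 202 is 202^((839+1)/4) = 202^210 mod 839.
Repeated squaring: 202^2≡532, 202^4≡281, 202^8≡95, 202^16≡635, 202^32≡505, 202^64≡808, 202^128≡122 (mod 839).
202^210 = 202^(128+64+16+2) ≡ 672 (mod 839).
Check: 672² = 451584 ≡ 202 (mod 839). The two roots are 167 and 672.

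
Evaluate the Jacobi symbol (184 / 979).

1

Pull out 2^3: since 979 ≡ 3 (mod 8), (2/979) = -1, so (2/979)^3 = -1.
Reciprocity: 23 ≡ 3 and 979 ≡ 3 (mod 4), so (23/979) = −(979/23).
Reduce top mod 23: now compute (13/23).
Reciprocity: 13 ≡ 1 and 23 ≡ 3 (mod 4), so (13/23) = +(23/13).
Reduce top mod 13: now compute (10/13).
Pull out 2: since 13 ≡ 5 (mod 8), (2/13) = -1.
Reciprocity: 5 ≡ 1 and 13 ≡ 1 (mod 4), so (5/13) = +(13/5).
Reduce top mod 5: now compute (3/5).
Reciprocity: 3 ≡ 3 and 5 ≡ 1 (mod 4), so (3/5) = +(5/3).
Reduce top mod 3: now compute (2/3).
Pull out 2: since 3 ≡ 3 (mod 8), (2/3) = -1.
Reached (1/3) = 1. Collecting the sign flips along the way, the symbol is +1.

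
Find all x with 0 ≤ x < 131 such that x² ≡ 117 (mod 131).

36, 95

Since 131 ≡ 3 (mod 4), a square root of 117 is 117^((131+1)/4) = 117^33 mod 131.
Repeated squaring: 117^2≡65, 117^4≡33, 117^8≡41, 117^16≡109, 117^32≡91 (mod 131).
117^33 = 117^(32+1) ≡ 36 (mod 131).
Check: 36² = 1296 ≡ 117 (mod 131). The two roots are 36 and 95.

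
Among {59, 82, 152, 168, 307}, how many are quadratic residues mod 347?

4

(59/347) = +1 → QR.
(82/347) = +1 → QR.
(152/347) = +1 → QR.
(168/347) = +1 → QR.
(307/347) = -1 → non-residue.
Total quadratic residues among the 5: 4.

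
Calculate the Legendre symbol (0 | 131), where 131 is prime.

Top reduces to 0: gcd > 1, so the symbol is 0.

0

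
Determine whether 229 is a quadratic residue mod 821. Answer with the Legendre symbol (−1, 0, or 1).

Reciprocity: 229 ≡ 1 and 821 ≡ 1 (mod 4), so (229/821) = +(821/229).
Reduce top mod 229: now compute (134/229).
Pull out 2: since 229 ≡ 5 (mod 8), (2/229) = -1.
Reciprocity: 67 ≡ 3 and 229 ≡ 1 (mod 4), so (67/229) = +(229/67).
Reduce top mod 67: now compute (28/67).
Pull out 2^2: since 67 ≡ 3 (mod 8), (2/67) = -1, so (2/67)^2 = +1.
Reciprocity: 7 ≡ 3 and 67 ≡ 3 (mod 4), so (7/67) = −(67/7).
Reduce top mod 7: now compute (4/7).
Pull out 2^2: since 7 ≡ 7 (mod 8), (2/7) = +1, so (2/7)^2 = +1.
Reached (1/7) = 1. Collecting the sign flips along the way, the symbol is +1.

1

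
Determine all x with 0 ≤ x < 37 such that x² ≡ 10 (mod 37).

11, 26

37 ≡ 1 (mod 4), so we find a root by search.
Trying successive values, 11² = 121 ≡ 10 (mod 37). The other root is 37 − 11 = 26.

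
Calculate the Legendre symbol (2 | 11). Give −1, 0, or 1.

-1

Pull out 2: since 11 ≡ 3 (mod 8), (2/11) = -1.
Reached (1/11) = 1. Collecting the sign flips along the way, the symbol is -1.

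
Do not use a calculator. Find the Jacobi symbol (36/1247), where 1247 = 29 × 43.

Pull out 2^2: since 1247 ≡ 7 (mod 8), (2/1247) = +1, so (2/1247)^2 = +1.
Reciprocity: 9 ≡ 1 and 1247 ≡ 3 (mod 4), so (9/1247) = +(1247/9).
Reduce top mod 9: now compute (5/9).
Reciprocity: 5 ≡ 1 and 9 ≡ 1 (mod 4), so (5/9) = +(9/5).
Reduce top mod 5: now compute (4/5).
Pull out 2^2: since 5 ≡ 5 (mod 8), (2/5) = -1, so (2/5)^2 = +1.
Reached (1/5) = 1. Collecting the sign flips along the way, the symbol is +1.

1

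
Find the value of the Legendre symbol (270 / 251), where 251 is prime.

Euler's criterion: (270/251) ≡ 19^125 (mod 251).
19^2 ≡ 110 (mod 251)
19^4 ≡ 52 (mod 251)
19^8 ≡ 194 (mod 251)
19^16 ≡ 237 (mod 251)
19^32 ≡ 196 (mod 251)
19^64 ≡ 13 (mod 251)
19^125 = 19^(64+32+16+8+4+1) ≡ 250 (mod 251).
Result is 250 ≡ −1, so (270/251) = −1.

-1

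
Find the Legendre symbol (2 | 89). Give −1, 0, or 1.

1

Pull out 2: since 89 ≡ 1 (mod 8), (2/89) = +1.
Reached (1/89) = 1. Collecting the sign flips along the way, the symbol is +1.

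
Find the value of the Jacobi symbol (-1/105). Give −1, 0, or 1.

1

First reduce: -1 ≡ 104 (mod 105).
Pull out 2^3: since 105 ≡ 1 (mod 8), (2/105) = +1, so (2/105)^3 = +1.
Reciprocity: 13 ≡ 1 and 105 ≡ 1 (mod 4), so (13/105) = +(105/13).
Reduce top mod 13: now compute (1/13).
Reached (1/13) = 1. Collecting the sign flips along the way, the symbol is +1.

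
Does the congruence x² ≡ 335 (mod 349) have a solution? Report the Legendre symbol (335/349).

1

Euler's criterion: (335/349) ≡ 335^174 (mod 349).
335^2 ≡ 196 (mod 349)
335^4 ≡ 26 (mod 349)
335^8 ≡ 327 (mod 349)
335^16 ≡ 135 (mod 349)
335^32 ≡ 77 (mod 349)
335^64 ≡ 345 (mod 349)
335^128 ≡ 16 (mod 349)
335^174 = 335^(128+32+8+4+2) ≡ 1 (mod 349).
Result is 1, so (335/349) = 1.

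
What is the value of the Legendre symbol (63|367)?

Euler's criterion: (63/367) ≡ 63^183 (mod 367).
63^2 ≡ 299 (mod 367)
63^4 ≡ 220 (mod 367)
63^8 ≡ 323 (mod 367)
63^16 ≡ 101 (mod 367)
63^32 ≡ 292 (mod 367)
63^64 ≡ 120 (mod 367)
63^128 ≡ 87 (mod 367)
63^183 = 63^(128+32+16+4+2+1) ≡ 1 (mod 367).
Result is 1, so (63/367) = 1.

1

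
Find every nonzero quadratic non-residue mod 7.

Square k = 1,…,3 (k and 7−k give the same square):
1²=1, 2²=4, 3²≡2 (mod 7).
The residues are {1, 2, 4}; the non-residues are the remaining 3 nonzero classes.

3 5 6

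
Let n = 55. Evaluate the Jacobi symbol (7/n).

Reciprocity: 7 ≡ 3 and 55 ≡ 3 (mod 4), so (7/55) = −(55/7).
Reduce top mod 7: now compute (6/7).
Pull out 2: since 7 ≡ 7 (mod 8), (2/7) = +1.
Reciprocity: 3 ≡ 3 and 7 ≡ 3 (mod 4), so (3/7) = −(7/3).
Reduce top mod 3: now compute (1/3).
Reached (1/3) = 1. Collecting the sign flips along the way, the symbol is +1.

1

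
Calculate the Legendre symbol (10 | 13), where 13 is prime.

Euler's criterion: (10/13) ≡ 10^6 (mod 13).
10^2 ≡ 9 (mod 13)
10^4 ≡ 3 (mod 13)
10^6 = 10^(4+2) ≡ 1 (mod 13).
Result is 1, so (10/13) = 1.

1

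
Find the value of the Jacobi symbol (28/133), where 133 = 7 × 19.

0

Pull out 2^2: since 133 ≡ 5 (mod 8), (2/133) = -1, so (2/133)^2 = +1.
Reciprocity: 7 ≡ 3 and 133 ≡ 1 (mod 4), so (7/133) = +(133/7).
Reduce top mod 7: now compute (0/7).
Top reduces to 0: gcd > 1, so the symbol is 0.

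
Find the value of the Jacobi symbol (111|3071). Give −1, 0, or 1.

Reciprocity: 111 ≡ 3 and 3071 ≡ 3 (mod 4), so (111/3071) = −(3071/111).
Reduce top mod 111: now compute (74/111).
Pull out 2: since 111 ≡ 7 (mod 8), (2/111) = +1.
Reciprocity: 37 ≡ 1 and 111 ≡ 3 (mod 4), so (37/111) = +(111/37).
Reduce top mod 37: now compute (0/37).
Top reduces to 0: gcd > 1, so the symbol is 0.

0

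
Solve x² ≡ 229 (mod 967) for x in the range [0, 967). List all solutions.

Since 967 ≡ 3 (mod 4), a square root of 229 is 229^((967+1)/4) = 229^242 mod 967.
Repeated squaring: 229^2≡223, 229^4≡412, 229^8≡519, 229^16≡535, 229^32≡960, 229^64≡49, 229^128≡467 (mod 967).
229^242 = 229^(128+64+32+16+2) ≡ 348 (mod 967).
Check: 348² = 121104 ≡ 229 (mod 967). The two roots are 348 and 619.

348, 619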